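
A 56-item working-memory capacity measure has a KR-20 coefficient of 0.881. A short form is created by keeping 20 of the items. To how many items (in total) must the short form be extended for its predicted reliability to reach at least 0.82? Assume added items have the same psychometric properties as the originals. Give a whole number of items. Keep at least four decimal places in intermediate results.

35

Short-form reliability: n = 20/56 = 0.3571; r_20 = n·r/(1+(n−1)r) ≈ 0.7256
Length factor from the short form to reach 0.82: n' = 0.82(1 − 0.7256) / [0.7256(1 − 0.82)] ≈ 1.7228
Total items = 1.7228 × 20 = 34.46, rounded up to 35.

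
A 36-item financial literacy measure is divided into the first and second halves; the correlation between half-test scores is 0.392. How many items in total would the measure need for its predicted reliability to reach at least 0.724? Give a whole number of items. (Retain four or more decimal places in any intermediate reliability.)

74

r_full = 2(0.392)/(1 + 0.392) = 0.5632
n = r_tgt(1 − r_full) / [r_full(1 − r_tgt)] = 0.724 × 0.4368 / (0.5632 × 0.276) ≈ 2.0345
Required items = 2.0345 × 36 = 73.24, so 74 items.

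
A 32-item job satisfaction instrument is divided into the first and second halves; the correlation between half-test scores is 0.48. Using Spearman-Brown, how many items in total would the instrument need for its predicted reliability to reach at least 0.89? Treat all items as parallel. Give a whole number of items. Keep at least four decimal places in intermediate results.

141

r_full = 2(0.48)/(1 + 0.48) = 0.6486
n = r_tgt(1 − r_full) / [r_full(1 − r_tgt)] = 0.89 × 0.3514 / (0.6486 × 0.11) ≈ 4.3835
Items = 4.3835 × 32 ≈ 140.27 → 141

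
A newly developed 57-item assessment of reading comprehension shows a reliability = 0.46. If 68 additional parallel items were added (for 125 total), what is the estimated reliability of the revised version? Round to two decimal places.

Length ratio n = 125/57 = 2.193
Apply the Spearman-Brown prophecy formula, r' = nr / [1 + (n − 1)r]:
r_new = 2.193·0.46 / [1 + (2.193 − 1)·0.46]
r_new = 1.0088 / 1.5488 ≈ 0.6513

0.65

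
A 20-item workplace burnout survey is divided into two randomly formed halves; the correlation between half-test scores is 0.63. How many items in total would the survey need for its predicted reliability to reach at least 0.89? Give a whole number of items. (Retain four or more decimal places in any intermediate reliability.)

48

r_full = 2(0.63)/(1 + 0.63) = 0.7730
n = r_tgt(1 − r_full) / [r_full(1 − r_tgt)] = 0.89 × 0.2270 / (0.7730 × 0.11) ≈ 2.3760
Required items = 2.3760 × 20 = 47.52, so 48 items.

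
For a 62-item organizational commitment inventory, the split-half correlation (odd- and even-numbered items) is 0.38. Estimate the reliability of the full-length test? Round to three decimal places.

0.551

The full test is twice the length of either half (n = 2).
r_full = 2(0.38) / (1 + 0.38)
       = 0.7600 / 1.3800 = 0.5507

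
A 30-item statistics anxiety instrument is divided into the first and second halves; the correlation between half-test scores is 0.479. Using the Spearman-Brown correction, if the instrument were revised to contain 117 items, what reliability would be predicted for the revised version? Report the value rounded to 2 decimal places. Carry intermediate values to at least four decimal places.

First correct the split-half correlation to full-test reliability: r_full = 2 × 0.479 / (1 + 0.479) ≈ 0.6477
Then adjust to 117 items: n = 117/30 = 3.9000
r_new = n·r_full / (1 + (n − 1)·r_full) = 2.5260 / 2.8783 ≈ 0.8776

0.88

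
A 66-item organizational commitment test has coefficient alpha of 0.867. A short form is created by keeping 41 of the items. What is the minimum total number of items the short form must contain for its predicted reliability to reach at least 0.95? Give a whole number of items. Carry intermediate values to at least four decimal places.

193

Short-form reliability: n = 41/66 = 0.6212; r_41 = n·r/(1+(n−1)r) ≈ 0.8020
Length factor from the short form to reach 0.95: n' = 0.95(1 − 0.8020) / [0.8020(1 − 0.95)] ≈ 4.6908
Total items = 4.6908 × 41 = 192.32, rounded up to 193.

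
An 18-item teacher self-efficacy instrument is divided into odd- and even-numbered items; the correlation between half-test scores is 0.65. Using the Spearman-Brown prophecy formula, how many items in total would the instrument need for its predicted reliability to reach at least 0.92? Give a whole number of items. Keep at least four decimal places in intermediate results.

r_full = 2(0.65)/(1 + 0.65) = 0.7879
n = r_tgt(1 − r_full) / [r_full(1 − r_tgt)] = 0.92 × 0.2121 / (0.7879 × 0.08) ≈ 3.0958
Items = 3.0958 × 18 ≈ 55.72 → 56

56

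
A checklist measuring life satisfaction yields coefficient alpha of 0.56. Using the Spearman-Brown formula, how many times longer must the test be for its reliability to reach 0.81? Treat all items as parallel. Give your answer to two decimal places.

3.35

Spearman-Brown solved for the length factor n:
n = r_target (1 − r_old) / [ r_old (1 − r_target) ]
n = [0.81 × 0.44] / [0.56 × 0.19]
n = 0.3564 / 0.1064 ≈ 3.3496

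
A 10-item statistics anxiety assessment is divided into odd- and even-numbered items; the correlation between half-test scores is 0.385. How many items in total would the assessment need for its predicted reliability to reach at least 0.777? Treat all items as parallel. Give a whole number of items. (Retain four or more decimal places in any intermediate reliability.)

28

Corrected full-test reliability: r_full = 2 × 0.385 / (1 + 0.385) ≈ 0.5560
n = r_tgt(1 − r_full) / [r_full(1 − r_tgt)] = 0.777 × 0.4440 / (0.5560 × 0.223) ≈ 2.7824
Items = 2.7824 × 10 ≈ 27.82 → 28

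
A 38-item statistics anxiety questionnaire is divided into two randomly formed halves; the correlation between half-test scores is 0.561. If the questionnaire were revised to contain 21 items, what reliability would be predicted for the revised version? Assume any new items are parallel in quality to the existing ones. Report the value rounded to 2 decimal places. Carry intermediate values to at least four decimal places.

0.59

Spearman-Brown correction (n = 2): r_full = 2·0.561/(1 + 0.561) = 0.7188
Then adjust to 21 items: n = 21/38 = 0.5526
r_new = n·r_full / (1 + (n − 1)·r_full) = 0.3972 / 0.6784 ≈ 0.5855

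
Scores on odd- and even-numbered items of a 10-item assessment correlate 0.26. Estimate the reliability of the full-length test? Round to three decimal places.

r_full = 2(0.26) / (1 + 0.26)
r_full = 0.5200 / 1.2600 ≈ 0.4127

0.413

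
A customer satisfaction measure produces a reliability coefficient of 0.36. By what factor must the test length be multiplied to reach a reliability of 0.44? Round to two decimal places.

1.40

n = 0.44(1 − 0.36) / [0.36(1 − 0.44)]
n = 0.2816 / 0.2016 ≈ 1.3968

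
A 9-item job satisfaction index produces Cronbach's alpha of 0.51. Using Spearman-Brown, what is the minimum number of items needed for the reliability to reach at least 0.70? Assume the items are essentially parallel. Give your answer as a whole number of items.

n = [0.70 × 0.49] / [0.51 × 0.30]
  = 0.3430 / 0.1530 = 2.2418
Items needed = n × 9 = 2.2418 × 9 ≈ 20.18 → round up to 21

21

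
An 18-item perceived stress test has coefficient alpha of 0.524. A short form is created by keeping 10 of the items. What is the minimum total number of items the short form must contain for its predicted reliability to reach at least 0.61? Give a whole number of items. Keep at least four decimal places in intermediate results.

First, r for the 10-item form: n = 10/18 = 0.5556, so r_10 = 0.5556·0.524/(1 + (0.5556 − 1)·0.524) = 0.3795
Length factor from the short form to reach 0.61: n' = 0.61(1 − 0.3795) / [0.3795(1 − 0.61)] ≈ 2.5574
Total items = 2.5574 × 10 = 25.57, rounded up to 26.

26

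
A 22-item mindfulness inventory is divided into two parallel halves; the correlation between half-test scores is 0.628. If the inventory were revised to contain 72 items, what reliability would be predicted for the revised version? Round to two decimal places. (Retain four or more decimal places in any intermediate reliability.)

0.92

Full-test reliability from the split-half r: r_full = 2(0.628)/(1 + 0.628) = 0.7715
Length factor from 22 to 72 items: n = 72/22 = 3.2727
r_new = n·r_full / (1 + (n − 1)·r_full) = 2.5249 / 2.7534 ≈ 0.9170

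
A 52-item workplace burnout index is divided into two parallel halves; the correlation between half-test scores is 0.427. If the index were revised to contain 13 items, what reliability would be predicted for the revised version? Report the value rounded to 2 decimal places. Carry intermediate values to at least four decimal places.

0.27

Spearman-Brown correction (n = 2): r_full = 2·0.427/(1 + 0.427) = 0.5985
Length factor from 52 to 13 items: n = 13/52 = 0.2500
r_new = n·r_full / (1 + (n − 1)·r_full) = 0.1496 / 0.5511 ≈ 0.2715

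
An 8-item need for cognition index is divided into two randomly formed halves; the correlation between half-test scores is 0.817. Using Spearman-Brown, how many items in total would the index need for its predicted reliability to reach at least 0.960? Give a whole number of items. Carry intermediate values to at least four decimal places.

22

Corrected full-test reliability: r_full = 2 × 0.817 / (1 + 0.817) ≈ 0.8993
n = r_tgt(1 − r_full) / [r_full(1 − r_tgt)] = 0.960 × 0.1007 / (0.8993 × 0.040) ≈ 2.6874
Items = 2.6874 × 8 ≈ 21.50 → 22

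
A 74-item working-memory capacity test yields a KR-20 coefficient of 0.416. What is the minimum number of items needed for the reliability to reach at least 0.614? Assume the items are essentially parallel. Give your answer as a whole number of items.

n = 0.614 × (1 − 0.416) / [ 0.416 × (1 − 0.614) ]
  = 0.358576 / 0.160576 = 2.2331
So the test needs 2.2331 × 74 ≈ 165.25 items; rounding up, 166.

166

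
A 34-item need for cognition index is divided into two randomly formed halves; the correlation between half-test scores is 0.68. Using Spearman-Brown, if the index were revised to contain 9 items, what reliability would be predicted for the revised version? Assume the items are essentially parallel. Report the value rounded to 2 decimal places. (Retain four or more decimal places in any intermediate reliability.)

0.53

First correct the split-half correlation to full-test reliability: r_full = 2 × 0.68 / (1 + 0.68) ≈ 0.8095
Then adjust to 9 items: n = 9/34 = 0.2647
r_new = n·r_full / (1 + (n − 1)·r_full) = 0.2143 / 0.4048 ≈ 0.5294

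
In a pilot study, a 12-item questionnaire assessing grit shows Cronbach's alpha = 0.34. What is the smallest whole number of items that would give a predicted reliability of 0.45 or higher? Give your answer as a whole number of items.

Invert Spearman-Brown to solve for n:
n = r_target (1 − r_old) / [ r_old (1 − r_target) ]
n = 0.45 × (1 − 0.34) / [ 0.34 × (1 − 0.45) ]
n = 0.2970 / 0.1870 ≈ 1.5882
1.5882 × 12 = 19.06 → 20 items

20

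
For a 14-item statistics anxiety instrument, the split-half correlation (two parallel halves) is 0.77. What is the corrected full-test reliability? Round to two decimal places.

Each half is half the length of the full test, so the full test is n = 2 times a half.
r_full = 2r_hh / (1 + r_hh) = 2 × 0.77 / (1 + 0.77)
       = 1.5400 / 1.7700 = 0.8701

0.87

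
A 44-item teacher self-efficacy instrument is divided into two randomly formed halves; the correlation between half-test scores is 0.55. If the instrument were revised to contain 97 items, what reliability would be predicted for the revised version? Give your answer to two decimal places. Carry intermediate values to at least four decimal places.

Full-test reliability from the split-half r: r_full = 2(0.55)/(1 + 0.55) = 0.7097
Then adjust to 97 items: n = 97/44 = 2.2045
r_new = n·r_full / (1 + (n − 1)·r_full) = 1.5645 / 1.8548 ≈ 0.8435

0.84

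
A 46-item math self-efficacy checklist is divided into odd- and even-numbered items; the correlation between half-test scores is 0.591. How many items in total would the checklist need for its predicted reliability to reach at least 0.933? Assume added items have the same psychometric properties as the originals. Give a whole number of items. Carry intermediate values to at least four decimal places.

222

Corrected full-test reliability: r_full = 2 × 0.591 / (1 + 0.591) ≈ 0.7429
Solve Spearman-Brown for n: n = 0.933(1 − 0.7429) / [0.7429(1 − 0.933)] = 4.8192
Required items = 4.8192 × 46 = 221.68, so 222 items.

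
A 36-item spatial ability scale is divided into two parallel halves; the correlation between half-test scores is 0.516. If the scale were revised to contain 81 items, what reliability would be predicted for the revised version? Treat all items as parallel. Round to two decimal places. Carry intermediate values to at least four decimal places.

Spearman-Brown correction (n = 2): r_full = 2·0.516/(1 + 0.516) = 0.6807
Length factor from 36 to 81 items: n = 81/36 = 2.2500
r_new = n·r_full / (1 + (n − 1)·r_full) = 1.5316 / 1.8509 ≈ 0.8275

0.83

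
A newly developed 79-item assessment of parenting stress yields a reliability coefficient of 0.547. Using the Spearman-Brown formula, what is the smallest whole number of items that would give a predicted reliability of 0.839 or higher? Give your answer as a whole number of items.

341

n = 0.839(1 − 0.547) / [0.547(1 − 0.839)]
  = 0.380067 / 0.088067 = 4.3157
4.3157 × 79 = 340.94 → 341 items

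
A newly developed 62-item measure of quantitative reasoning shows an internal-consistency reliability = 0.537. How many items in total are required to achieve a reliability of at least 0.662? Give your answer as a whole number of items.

105

Spearman-Brown solved for the length factor n:
n = r*(1 − r) / [ r (1 − r*) ]
n = 0.662 × (1 − 0.537) / [ 0.537 × (1 − 0.662) ]
  = 0.306506 / 0.181506 = 1.6887
1.6887 × 62 = 104.70 → 105 items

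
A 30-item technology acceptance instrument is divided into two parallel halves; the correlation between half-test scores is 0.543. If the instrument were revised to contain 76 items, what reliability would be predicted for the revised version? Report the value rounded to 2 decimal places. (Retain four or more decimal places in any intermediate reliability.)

0.86

Spearman-Brown correction (n = 2): r_full = 2·0.543/(1 + 0.543) = 0.7038
Then adjust to 76 items: n = 76/30 = 2.5333
r_new = n·r_full / (1 + (n − 1)·r_full) = 1.7829 / 2.0791 ≈ 0.8575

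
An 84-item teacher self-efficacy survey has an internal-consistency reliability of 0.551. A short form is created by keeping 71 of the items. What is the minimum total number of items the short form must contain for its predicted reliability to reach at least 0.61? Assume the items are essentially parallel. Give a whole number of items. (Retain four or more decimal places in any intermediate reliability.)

First, r for the 71-item form: n = 71/84 = 0.8452, so r_71 = 0.8452·0.551/(1 + (0.8452 − 1)·0.551) = 0.5091
Then solve for n' with r_old = 0.5091, r_target = 0.61: n' = 0.61(1 − 0.5091)/[0.5091(1 − 0.61)] = 1.5082
Items = 1.5082 × 71 ≈ 107.08 → 108

108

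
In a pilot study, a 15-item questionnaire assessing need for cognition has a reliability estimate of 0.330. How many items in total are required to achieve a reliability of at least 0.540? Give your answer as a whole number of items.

36

n = 0.540(1 − 0.330) / [0.330(1 − 0.540)]
  = 0.361800 / 0.151800 = 2.3834
2.3834 × 15 = 35.75 → 36 items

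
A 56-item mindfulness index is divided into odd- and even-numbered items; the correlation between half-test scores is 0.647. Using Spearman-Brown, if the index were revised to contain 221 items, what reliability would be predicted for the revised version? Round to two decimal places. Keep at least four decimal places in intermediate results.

0.94

First correct the split-half correlation to full-test reliability: r_full = 2 × 0.647 / (1 + 0.647) ≈ 0.7857
Length factor from 56 to 221 items: n = 221/56 = 3.9464
r_new = n·r_full / (1 + (n − 1)·r_full) = 3.1007 / 3.3150 ≈ 0.9354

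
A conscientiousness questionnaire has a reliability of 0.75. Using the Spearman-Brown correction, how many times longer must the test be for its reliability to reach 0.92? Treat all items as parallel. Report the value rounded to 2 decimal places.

3.83

n = 0.92 × (1 − 0.75) / [ 0.75 × (1 − 0.92) ]
  = 0.2300 / 0.0600 = 3.8333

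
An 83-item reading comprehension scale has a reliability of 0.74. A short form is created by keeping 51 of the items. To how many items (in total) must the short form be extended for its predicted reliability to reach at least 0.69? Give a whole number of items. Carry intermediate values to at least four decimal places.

Short-form reliability: n = 51/83 = 0.6145; r_51 = n·r/(1+(n−1)r) ≈ 0.6362
Then solve for n' with r_old = 0.6362, r_target = 0.69: n' = 0.69(1 − 0.6362)/[0.6362(1 − 0.69)] = 1.2728
Total items = 1.2728 × 51 = 64.91, rounded up to 65.

65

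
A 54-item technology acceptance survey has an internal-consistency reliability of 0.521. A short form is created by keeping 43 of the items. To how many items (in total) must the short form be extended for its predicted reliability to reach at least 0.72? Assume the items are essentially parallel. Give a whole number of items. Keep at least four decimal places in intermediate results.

128

First, r for the 43-item form: n = 43/54 = 0.7963, so r_43 = 0.7963·0.521/(1 + (0.7963 − 1)·0.521) = 0.4641
Length factor from the short form to reach 0.72: n' = 0.72(1 − 0.4641) / [0.4641(1 − 0.72)] ≈ 2.9692
Total items = 2.9692 × 43 = 127.68, rounded up to 128.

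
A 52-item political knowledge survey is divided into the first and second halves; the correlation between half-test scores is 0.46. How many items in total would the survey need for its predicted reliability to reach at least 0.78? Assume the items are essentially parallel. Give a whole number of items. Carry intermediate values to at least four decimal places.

r_full = 2(0.46)/(1 + 0.46) = 0.6301
Solve Spearman-Brown for n: n = 0.78(1 − 0.6301) / [0.6301(1 − 0.78)] = 2.0814
Items = 2.0814 × 52 ≈ 108.23 → 109

109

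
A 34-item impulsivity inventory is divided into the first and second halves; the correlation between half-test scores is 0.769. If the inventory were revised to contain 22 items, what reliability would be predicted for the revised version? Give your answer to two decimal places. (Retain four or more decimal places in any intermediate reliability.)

Spearman-Brown correction (n = 2): r_full = 2·0.769/(1 + 0.769) = 0.8694
Length factor from 34 to 22 items: n = 22/34 = 0.6471
r_new = n·r_full / (1 + (n − 1)·r_full) = 0.5626 / 0.6932 ≈ 0.8116

0.81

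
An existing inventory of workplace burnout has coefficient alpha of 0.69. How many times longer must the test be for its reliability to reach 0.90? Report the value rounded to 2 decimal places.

Spearman-Brown solved for the length factor n:
n = r*(1 − r) / [ r (1 − r*) ]
n = 0.90 × (1 − 0.69) / [ 0.69 × (1 − 0.90) ]
  = 0.2790 / 0.0690 = 4.0435

4.04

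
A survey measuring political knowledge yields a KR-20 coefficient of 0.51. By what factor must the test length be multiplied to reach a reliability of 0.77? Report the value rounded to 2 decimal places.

3.22

Invert Spearman-Brown to solve for n:
n = r_target (1 − r_old) / [ r_old (1 − r_target) ]
n = 0.77 × (1 − 0.51) / [ 0.51 × (1 − 0.77) ]
n = 0.3773 / 0.1173 ≈ 3.2165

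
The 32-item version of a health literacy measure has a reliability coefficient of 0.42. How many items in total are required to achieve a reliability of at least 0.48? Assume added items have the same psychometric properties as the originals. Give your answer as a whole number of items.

41

Spearman-Brown solved for the length factor n:
n = r_target (1 − r_old) / [ r_old (1 − r_target) ]
n = [0.48 × 0.58] / [0.42 × 0.52]
  = 0.2784 / 0.2184 = 1.2747
Items needed = n × 32 = 1.2747 × 32 ≈ 40.79 → round up to 41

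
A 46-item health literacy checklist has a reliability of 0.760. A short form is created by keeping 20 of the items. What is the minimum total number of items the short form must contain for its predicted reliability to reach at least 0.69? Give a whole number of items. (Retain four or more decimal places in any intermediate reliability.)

Short-form reliability: n = 20/46 = 0.4348; r_20 = n·r/(1+(n−1)r) ≈ 0.5793
Then solve for n' with r_old = 0.5793, r_target = 0.69: n' = 0.69(1 − 0.5793)/[0.5793(1 − 0.69)] = 1.6164
Total items = 1.6164 × 20 = 32.33, rounded up to 33.

33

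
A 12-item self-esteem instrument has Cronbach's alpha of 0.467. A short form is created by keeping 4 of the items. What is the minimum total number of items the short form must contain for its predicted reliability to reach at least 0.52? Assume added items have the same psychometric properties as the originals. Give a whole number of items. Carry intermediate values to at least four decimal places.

First, r for the 4-item form: n = 4/12 = 0.3333, so r_4 = 0.3333·0.467/(1 + (0.3333 − 1)·0.467) = 0.2260
Length factor from the short form to reach 0.52: n' = 0.52(1 − 0.2260) / [0.2260(1 − 0.52)] ≈ 3.7102
Total items = 3.7102 × 4 = 14.84, rounded up to 15.

15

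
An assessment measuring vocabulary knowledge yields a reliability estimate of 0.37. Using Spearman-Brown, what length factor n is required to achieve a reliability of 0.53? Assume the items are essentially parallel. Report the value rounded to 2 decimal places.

1.92

Rearranging the Spearman-Brown formula for n,
n = r_target (1 − r_old) / [ r_old (1 − r_target) ]
n = 0.53(1 − 0.37) / [0.37(1 − 0.53)]
n = 0.3339 / 0.1739 ≈ 1.9201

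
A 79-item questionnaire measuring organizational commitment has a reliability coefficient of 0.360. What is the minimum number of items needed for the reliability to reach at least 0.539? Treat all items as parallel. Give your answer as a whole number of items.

165

n = 0.539 × (1 − 0.360) / [ 0.360 × (1 − 0.539) ]
n = 0.344960 / 0.165960 ≈ 2.0786
So the test needs 2.0786 × 79 ≈ 164.21 items; rounding up, 165.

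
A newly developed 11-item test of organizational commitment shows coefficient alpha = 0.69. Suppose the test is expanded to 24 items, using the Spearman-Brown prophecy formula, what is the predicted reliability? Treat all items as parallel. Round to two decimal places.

0.83

The new length is 24/11 = 2.1818 times the old.
r_new = (2.1818 × 0.69) / (1 + (2.1818 − 1) × 0.69)
     = 1.5054 / 1.8154 = 0.8292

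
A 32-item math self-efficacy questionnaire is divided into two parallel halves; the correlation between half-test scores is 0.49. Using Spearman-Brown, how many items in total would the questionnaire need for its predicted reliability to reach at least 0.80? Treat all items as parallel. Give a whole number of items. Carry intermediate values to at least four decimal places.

67

Corrected full-test reliability: r_full = 2 × 0.49 / (1 + 0.49) ≈ 0.6577
Solve Spearman-Brown for n: n = 0.80(1 − 0.6577) / [0.6577(1 − 0.80)] = 2.0818
Required items = 2.0818 × 32 = 66.62, so 67 items.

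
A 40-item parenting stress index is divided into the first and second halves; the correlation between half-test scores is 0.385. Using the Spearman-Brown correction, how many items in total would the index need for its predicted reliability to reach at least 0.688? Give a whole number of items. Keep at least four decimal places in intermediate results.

71

r_full = 2(0.385)/(1 + 0.385) = 0.5560
n = r_tgt(1 − r_full) / [r_full(1 − r_tgt)] = 0.688 × 0.4440 / (0.5560 × 0.312) ≈ 1.7609
Required items = 1.7609 × 40 = 70.44, so 71 items.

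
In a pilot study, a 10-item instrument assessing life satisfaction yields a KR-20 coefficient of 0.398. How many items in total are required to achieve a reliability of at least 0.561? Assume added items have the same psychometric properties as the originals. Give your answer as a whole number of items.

20

n = 0.561 × (1 − 0.398) / [ 0.398 × (1 − 0.561) ]
n = 0.337722 / 0.174722 ≈ 1.9329
Items needed = n × 10 = 1.9329 × 10 ≈ 19.33 → round up to 20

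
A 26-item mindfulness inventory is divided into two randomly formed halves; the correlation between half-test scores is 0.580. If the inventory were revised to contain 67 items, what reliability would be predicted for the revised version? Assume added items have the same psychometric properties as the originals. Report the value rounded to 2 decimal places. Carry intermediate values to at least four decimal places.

Full-test reliability from the split-half r: r_full = 2(0.580)/(1 + 0.580) = 0.7342
Then adjust to 67 items: n = 67/26 = 2.5769
r_new = n·r_full / (1 + (n − 1)·r_full) = 1.8920 / 2.1578 ≈ 0.8768

0.88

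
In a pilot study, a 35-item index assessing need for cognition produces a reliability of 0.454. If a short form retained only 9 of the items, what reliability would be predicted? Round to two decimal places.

The new length is 9/35 = 0.2571 times the old.
r_new = (0.2571 × 0.454) / (1 + (0.2571 − 1) × 0.454)
     = 0.1167 / 0.6627 = 0.1761

0.18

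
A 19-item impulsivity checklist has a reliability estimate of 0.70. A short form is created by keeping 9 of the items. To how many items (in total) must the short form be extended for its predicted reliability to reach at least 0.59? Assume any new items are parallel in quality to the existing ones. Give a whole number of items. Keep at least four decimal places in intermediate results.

First, r for the 9-item form: n = 9/19 = 0.4737, so r_9 = 0.4737·0.70/(1 + (0.4737 − 1)·0.70) = 0.5250
Then solve for n' with r_old = 0.5250, r_target = 0.59: n' = 0.59(1 − 0.5250)/[0.5250(1 − 0.59)] = 1.3020
Total items = 1.3020 × 9 = 11.72, rounded up to 12.

12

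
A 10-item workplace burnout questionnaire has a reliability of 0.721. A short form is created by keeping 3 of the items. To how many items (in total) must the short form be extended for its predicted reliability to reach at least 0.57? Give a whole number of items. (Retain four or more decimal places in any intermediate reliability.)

First, r for the 3-item form: n = 3/10 = 0.3000, so r_3 = 0.3000·0.721/(1 + (0.3000 − 1)·0.721) = 0.4367
Then solve for n' with r_old = 0.4367, r_target = 0.57: n' = 0.57(1 − 0.4367)/[0.4367(1 − 0.57)] = 1.7099
Items = 1.7099 × 3 ≈ 5.13 → 6

6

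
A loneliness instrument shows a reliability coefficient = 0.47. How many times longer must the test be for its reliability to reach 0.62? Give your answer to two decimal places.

1.84

n = [0.62 × 0.53] / [0.47 × 0.38]
n = 0.3286 / 0.1786 ≈ 1.8399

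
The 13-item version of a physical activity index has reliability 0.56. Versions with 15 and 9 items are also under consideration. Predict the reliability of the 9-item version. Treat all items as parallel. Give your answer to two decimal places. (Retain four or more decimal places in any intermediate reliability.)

0.47

Only the ratio of lengths matters: n = 9/13 = 0.6923
r_{9} = n·r / (1 + (n − 1)·r) = 0.3877 / 0.8277 ≈ 0.4684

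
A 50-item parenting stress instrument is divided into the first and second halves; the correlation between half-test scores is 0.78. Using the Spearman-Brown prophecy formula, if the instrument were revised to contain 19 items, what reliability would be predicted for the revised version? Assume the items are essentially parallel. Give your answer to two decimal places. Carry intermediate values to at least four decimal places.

First correct the split-half correlation to full-test reliability: r_full = 2 × 0.78 / (1 + 0.78) ≈ 0.8764
Then adjust to 19 items: n = 19/50 = 0.3800
r_new = n·r_full / (1 + (n − 1)·r_full) = 0.3330 / 0.4566 ≈ 0.7293

0.73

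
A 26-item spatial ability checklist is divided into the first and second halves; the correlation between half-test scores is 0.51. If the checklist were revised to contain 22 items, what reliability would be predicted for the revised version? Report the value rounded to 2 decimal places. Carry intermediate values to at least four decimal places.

0.64

Spearman-Brown correction (n = 2): r_full = 2·0.51/(1 + 0.51) = 0.6755
Length factor from 26 to 22 items: n = 22/26 = 0.8462
r_new = n·r_full / (1 + (n − 1)·r_full) = 0.5716 / 0.8961 ≈ 0.6379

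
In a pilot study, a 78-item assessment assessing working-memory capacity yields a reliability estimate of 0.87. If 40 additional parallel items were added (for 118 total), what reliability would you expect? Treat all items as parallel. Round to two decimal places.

0.91

The new length is 118/78 = 1.5128 times the old.
r_new = 1.5128·0.87 / [1 + (1.5128 − 1)·0.87]
r_new = 1.3161 / 1.4461 ≈ 0.9101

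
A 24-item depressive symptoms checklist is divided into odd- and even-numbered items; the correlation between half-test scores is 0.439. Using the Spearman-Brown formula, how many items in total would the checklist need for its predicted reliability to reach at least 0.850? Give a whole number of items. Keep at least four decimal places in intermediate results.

Corrected full-test reliability: r_full = 2 × 0.439 / (1 + 0.439) ≈ 0.6101
Solve Spearman-Brown for n: n = 0.850(1 − 0.6101) / [0.6101(1 − 0.850)] = 3.6214
Required items = 3.6214 × 24 = 86.91, so 87 items.

87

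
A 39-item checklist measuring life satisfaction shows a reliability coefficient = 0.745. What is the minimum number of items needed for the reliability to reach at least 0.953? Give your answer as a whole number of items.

271

n = [0.953 × 0.255] / [0.745 × 0.047]
n = 0.243015 / 0.035015 ≈ 6.9403
So the test needs 6.9403 × 39 ≈ 270.67 items; rounding up, 271.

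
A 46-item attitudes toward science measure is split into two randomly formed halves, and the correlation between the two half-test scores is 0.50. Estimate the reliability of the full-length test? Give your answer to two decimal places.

0.67

Each half is half the length of the full test, so the full test is n = 2 times a half.
r_full = 2(0.50) / (1 + 0.50)
       = 1.0000 / 1.5000 = 0.6667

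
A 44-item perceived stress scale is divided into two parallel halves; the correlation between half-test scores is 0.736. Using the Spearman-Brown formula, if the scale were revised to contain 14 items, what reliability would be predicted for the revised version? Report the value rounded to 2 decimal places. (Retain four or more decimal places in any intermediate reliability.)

0.64

First correct the split-half correlation to full-test reliability: r_full = 2 × 0.736 / (1 + 0.736) ≈ 0.8479
Then adjust to 14 items: n = 14/44 = 0.3182
r_new = n·r_full / (1 + (n − 1)·r_full) = 0.2698 / 0.4219 ≈ 0.6395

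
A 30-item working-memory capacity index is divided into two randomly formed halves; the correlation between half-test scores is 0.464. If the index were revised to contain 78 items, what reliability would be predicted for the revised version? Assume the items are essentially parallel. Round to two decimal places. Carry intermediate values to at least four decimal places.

0.82

Spearman-Brown correction (n = 2): r_full = 2·0.464/(1 + 0.464) = 0.6339
Length factor from 30 to 78 items: n = 78/30 = 2.6000
r_new = n·r_full / (1 + (n − 1)·r_full) = 1.6481 / 2.0142 ≈ 0.8182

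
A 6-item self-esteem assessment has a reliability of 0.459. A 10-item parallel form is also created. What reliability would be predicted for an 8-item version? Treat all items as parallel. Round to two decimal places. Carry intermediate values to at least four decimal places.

The 10-item form is not needed; work directly from the 6-item form with n = 8/6 = 1.3333.
r_{8} = n·r / (1 + (n − 1)·r) = 0.6120 / 1.1530 ≈ 0.5308

0.53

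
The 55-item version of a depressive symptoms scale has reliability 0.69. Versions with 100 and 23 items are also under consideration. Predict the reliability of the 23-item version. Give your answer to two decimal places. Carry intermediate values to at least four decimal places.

0.48

Only the ratio of lengths matters: n = 23/55 = 0.4182
r_{23} = n·r / (1 + (n − 1)·r) = 0.2886 / 0.5986 ≈ 0.4821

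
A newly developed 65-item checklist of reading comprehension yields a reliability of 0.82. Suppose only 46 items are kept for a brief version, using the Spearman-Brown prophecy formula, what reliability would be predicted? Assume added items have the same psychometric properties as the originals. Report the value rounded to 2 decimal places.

0.76

The new length is 46/65 = 0.7077 times the old.
Spearman-Brown: r_new = n·r / (1 + (n − 1)·r)
r_new = (0.7077 × 0.82) / (1 + (0.7077 − 1) × 0.82)
     = 0.5803 / 0.7603 = 0.7633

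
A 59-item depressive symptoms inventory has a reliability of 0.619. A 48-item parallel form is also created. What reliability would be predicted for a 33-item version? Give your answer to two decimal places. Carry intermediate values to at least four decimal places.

Only the ratio of lengths matters: n = 33/59 = 0.5593
r_{33} = n·r / (1 + (n − 1)·r) = 0.3462 / 0.7272 ≈ 0.4761

0.48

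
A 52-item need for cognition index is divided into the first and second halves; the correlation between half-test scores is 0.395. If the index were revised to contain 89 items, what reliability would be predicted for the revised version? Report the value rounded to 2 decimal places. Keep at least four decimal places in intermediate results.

0.69

First correct the split-half correlation to full-test reliability: r_full = 2 × 0.395 / (1 + 0.395) ≈ 0.5663
Length factor from 52 to 89 items: n = 89/52 = 1.7115
r_new = n·r_full / (1 + (n − 1)·r_full) = 0.9692 / 1.4029 ≈ 0.6909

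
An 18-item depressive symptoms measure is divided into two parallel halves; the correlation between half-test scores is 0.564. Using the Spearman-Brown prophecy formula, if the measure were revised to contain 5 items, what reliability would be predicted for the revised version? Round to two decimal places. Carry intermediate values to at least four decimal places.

Spearman-Brown correction (n = 2): r_full = 2·0.564/(1 + 0.564) = 0.7212
Then adjust to 5 items: n = 5/18 = 0.2778
r_new = n·r_full / (1 + (n − 1)·r_full) = 0.2003 / 0.4791 ≈ 0.4181

0.42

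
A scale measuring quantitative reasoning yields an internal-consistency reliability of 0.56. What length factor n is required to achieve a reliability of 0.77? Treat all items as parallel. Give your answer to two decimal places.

2.63

n = 0.77 × (1 − 0.56) / [ 0.56 × (1 − 0.77) ]
  = 0.3388 / 0.1288 = 2.6304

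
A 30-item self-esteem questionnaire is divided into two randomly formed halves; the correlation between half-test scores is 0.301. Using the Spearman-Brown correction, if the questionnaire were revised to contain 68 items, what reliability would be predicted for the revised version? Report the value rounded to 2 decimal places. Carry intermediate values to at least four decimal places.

0.66

Spearman-Brown correction (n = 2): r_full = 2·0.301/(1 + 0.301) = 0.4627
Length factor from 30 to 68 items: n = 68/30 = 2.2667
r_new = n·r_full / (1 + (n − 1)·r_full) = 1.0488 / 1.5861 ≈ 0.6612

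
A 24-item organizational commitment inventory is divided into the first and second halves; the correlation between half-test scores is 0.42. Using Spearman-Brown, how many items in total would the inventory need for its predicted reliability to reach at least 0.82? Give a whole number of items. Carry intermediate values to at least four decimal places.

r_full = 2(0.42)/(1 + 0.42) = 0.5915
n = r_tgt(1 − r_full) / [r_full(1 − r_tgt)] = 0.82 × 0.4085 / (0.5915 × 0.18) ≈ 3.1461
Items = 3.1461 × 24 ≈ 75.51 → 76

76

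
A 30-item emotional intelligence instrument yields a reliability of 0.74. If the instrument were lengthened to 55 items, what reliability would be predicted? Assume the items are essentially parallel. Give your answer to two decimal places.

The new length is 55/30 = 1.8333 times the old.
Spearman-Brown: r_new = n·r / (1 + (n − 1)·r)
r_new = 1.8333·0.74 / [1 + (1.8333 − 1)·0.74]
     = 1.3566 / 1.6166 = 0.8392

0.84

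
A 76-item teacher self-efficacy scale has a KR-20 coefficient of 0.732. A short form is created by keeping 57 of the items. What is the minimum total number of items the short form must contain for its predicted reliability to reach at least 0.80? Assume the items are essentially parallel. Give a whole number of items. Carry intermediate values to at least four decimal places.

First, r for the 57-item form: n = 57/76 = 0.7500, so r_57 = 0.7500·0.732/(1 + (0.7500 − 1)·0.732) = 0.6720
Length factor from the short form to reach 0.80: n' = 0.80(1 − 0.6720) / [0.6720(1 − 0.80)] ≈ 1.9524
Total items = 1.9524 × 57 = 111.29, rounded up to 112.

112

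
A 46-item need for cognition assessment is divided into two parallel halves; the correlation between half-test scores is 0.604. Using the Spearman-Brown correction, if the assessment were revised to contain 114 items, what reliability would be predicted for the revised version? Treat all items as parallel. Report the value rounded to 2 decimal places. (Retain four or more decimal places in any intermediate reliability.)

0.88

Full-test reliability from the split-half r: r_full = 2(0.604)/(1 + 0.604) = 0.7531
Then adjust to 114 items: n = 114/46 = 2.4783
r_new = n·r_full / (1 + (n − 1)·r_full) = 1.8664 / 2.1133 ≈ 0.8832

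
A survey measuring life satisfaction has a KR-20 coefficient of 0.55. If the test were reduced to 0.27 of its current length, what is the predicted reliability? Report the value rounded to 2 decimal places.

Spearman-Brown: r_new = n·r / (1 + (n − 1)·r)
r_new = 0.27·0.55 / [1 + (0.27 − 1)·0.55]
r_new = 0.1485 / 0.5985 ≈ 0.2481

0.25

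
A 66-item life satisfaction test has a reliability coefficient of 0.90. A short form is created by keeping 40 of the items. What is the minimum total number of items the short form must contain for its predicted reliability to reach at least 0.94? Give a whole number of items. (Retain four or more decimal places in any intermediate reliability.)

115

Short-form reliability: n = 40/66 = 0.6061; r_40 = n·r/(1+(n−1)r) ≈ 0.8451
Length factor from the short form to reach 0.94: n' = 0.94(1 − 0.8451) / [0.8451(1 − 0.94)] ≈ 2.8716
Total items = 2.8716 × 40 = 114.86, rounded up to 115.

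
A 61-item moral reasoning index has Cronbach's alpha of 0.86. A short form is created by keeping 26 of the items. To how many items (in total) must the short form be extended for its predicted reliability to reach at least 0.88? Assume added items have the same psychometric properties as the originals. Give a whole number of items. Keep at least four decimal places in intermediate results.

First, r for the 26-item form: n = 26/61 = 0.4262, so r_26 = 0.4262·0.86/(1 + (0.4262 − 1)·0.86) = 0.7236
Then solve for n' with r_old = 0.7236, r_target = 0.88: n' = 0.88(1 − 0.7236)/[0.7236(1 − 0.88)] = 2.8012
Total items = 2.8012 × 26 = 72.83, rounded up to 73.

73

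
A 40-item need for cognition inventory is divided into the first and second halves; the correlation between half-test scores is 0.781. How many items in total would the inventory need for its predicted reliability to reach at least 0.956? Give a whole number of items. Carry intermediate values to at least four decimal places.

122

r_full = 2(0.781)/(1 + 0.781) = 0.8770
n = r_tgt(1 − r_full) / [r_full(1 − r_tgt)] = 0.956 × 0.1230 / (0.8770 × 0.044) ≈ 3.0473
Required items = 3.0473 × 40 = 121.89, so 122 items.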